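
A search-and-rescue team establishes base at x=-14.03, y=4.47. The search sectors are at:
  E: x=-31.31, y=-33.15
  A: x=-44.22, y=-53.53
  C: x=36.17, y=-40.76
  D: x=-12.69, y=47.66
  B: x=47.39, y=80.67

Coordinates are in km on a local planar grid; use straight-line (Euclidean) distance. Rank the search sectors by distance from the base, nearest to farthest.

E, D, A, C, B

Computing each straight-line distance from x=-14.03, y=4.47:
E x=-31.31, y=-33.15: 41.4 km
D x=-12.69, y=47.66: 43.2 km
A x=-44.22, y=-53.53: 65.4 km
C x=36.17, y=-40.76: 67.6 km
B x=47.39, y=80.67: 97.9 km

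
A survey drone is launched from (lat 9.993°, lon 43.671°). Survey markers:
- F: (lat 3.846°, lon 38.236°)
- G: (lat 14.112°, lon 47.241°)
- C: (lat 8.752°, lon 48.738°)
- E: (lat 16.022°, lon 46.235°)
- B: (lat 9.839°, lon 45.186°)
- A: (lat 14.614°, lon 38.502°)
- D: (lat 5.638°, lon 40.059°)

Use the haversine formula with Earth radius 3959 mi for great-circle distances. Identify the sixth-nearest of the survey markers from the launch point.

Distances from the launch point ((lat 9.993°, lon 43.671°)):
B: 103.7 mi
C: 355.9 mi
G: 373.1 mi
D: 389.4 mi
E: 450.9 mi
A: 472.9 mi
F: 565.0 mi
The sixth-nearest is A at 472.9 mi.

A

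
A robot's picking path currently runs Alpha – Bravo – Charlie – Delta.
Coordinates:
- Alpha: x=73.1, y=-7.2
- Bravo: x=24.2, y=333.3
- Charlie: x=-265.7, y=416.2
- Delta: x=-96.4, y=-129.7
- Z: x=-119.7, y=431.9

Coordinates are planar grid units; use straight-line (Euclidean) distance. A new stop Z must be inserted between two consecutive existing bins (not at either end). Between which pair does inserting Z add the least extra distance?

between Bravo and Charlie

Added distance for inserting Z between each consecutive pair:
Alpha–Bravo: 310.0
Bravo–Charlie: 19.8
Charlie–Delta: 137.4
Smallest added distance is 19.8, inserting between Bravo and Charlie.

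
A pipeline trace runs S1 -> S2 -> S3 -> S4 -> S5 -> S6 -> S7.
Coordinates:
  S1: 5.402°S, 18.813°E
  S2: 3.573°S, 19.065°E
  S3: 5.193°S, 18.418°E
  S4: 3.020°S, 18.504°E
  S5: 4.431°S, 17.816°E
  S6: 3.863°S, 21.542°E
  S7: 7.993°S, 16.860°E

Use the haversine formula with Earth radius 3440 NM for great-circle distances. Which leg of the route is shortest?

Leg distances:
S1→S2: 110.8 NM
S2→S3: 104.7 NM
S3→S4: 130.6 NM
S4→S5: 94.2 NM
S5→S6: 225.7 NM
S6→S7: 373.7 NM
The shortest leg is S4–S5 at 94.2 NM.

S4–S5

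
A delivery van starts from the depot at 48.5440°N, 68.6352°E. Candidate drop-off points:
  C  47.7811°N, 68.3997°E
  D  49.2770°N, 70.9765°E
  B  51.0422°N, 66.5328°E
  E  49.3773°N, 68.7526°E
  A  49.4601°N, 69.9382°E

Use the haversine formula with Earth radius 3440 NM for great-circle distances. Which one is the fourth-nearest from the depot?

Distances from the depot (48.5440°N, 68.6352°E):
C: 46.8 NM
E: 50.2 NM
A: 75.2 NM
D: 102.3 NM
B: 170.7 NM
The fourth-nearest is D at 102.3 NM.

D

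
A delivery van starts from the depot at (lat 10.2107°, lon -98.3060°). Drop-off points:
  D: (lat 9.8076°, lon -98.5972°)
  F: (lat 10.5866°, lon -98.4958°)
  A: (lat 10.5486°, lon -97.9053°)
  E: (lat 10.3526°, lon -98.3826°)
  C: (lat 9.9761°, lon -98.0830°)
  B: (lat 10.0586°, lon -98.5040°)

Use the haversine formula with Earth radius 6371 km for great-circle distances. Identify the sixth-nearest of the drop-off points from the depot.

A

Distance to each, sorted:
E: 17.9 km
B: 27.5 km
C: 35.7 km
F: 46.7 km
D: 55.0 km
A: 57.7 km
The sixth-nearest is A at 57.7 km.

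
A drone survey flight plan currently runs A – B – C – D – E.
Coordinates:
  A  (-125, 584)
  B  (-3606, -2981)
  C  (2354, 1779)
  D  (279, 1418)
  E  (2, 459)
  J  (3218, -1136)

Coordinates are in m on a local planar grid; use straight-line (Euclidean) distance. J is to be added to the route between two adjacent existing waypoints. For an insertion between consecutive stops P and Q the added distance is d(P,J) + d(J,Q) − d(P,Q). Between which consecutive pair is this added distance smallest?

Added distance for inserting J between each consecutive pair:
A–B: 5845.9 m
B–C: 2481.8 m
C–D: 4827.8 m
D–E: 6485.3 m
Smallest added distance is 2481.8 m, inserting between B and C.

between B and C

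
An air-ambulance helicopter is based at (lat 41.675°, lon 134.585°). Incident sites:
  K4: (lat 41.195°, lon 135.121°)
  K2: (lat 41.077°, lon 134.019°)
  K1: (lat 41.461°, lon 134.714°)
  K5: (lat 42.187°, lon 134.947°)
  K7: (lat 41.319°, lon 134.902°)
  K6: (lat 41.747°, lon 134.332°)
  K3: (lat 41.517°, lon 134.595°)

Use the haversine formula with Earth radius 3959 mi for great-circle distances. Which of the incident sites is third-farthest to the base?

Distances from the base ((lat 41.675°, lon 134.585°)):
K2: 50.7 mi
K4: 43.3 mi
K5: 40.0 mi
K7: 29.6 mi
K1: 16.2 mi
K6: 14.0 mi
K3: 10.9 mi
The third-farthest is K5 at 40.0 mi.

K5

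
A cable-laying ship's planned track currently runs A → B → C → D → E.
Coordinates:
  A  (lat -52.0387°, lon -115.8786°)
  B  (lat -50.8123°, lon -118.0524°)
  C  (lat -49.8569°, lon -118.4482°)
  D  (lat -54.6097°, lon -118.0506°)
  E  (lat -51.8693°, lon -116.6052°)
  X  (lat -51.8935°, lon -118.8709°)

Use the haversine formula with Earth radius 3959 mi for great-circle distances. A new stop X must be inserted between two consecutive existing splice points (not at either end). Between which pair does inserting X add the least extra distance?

Added distance for inserting X between each consecutive pair:
A–B: 84.1 mi
B–C: 156.3 mi
C–D: 3.8 mi
D–E: 88.8 mi
Smallest added distance is 3.8 mi, inserting between C and D.

between C and D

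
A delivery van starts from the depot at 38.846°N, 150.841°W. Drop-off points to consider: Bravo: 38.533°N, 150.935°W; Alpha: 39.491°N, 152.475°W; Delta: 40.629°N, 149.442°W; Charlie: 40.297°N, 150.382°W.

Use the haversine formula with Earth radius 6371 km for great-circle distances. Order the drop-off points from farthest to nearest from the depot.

Delta, Charlie, Alpha, Bravo

Distance from the depot at 38.846°N, 150.841°W to each:
Delta 40.629°N, 149.442°W: 231.5 km
Charlie 40.297°N, 150.382°W: 166.1 km
Alpha 39.491°N, 152.475°W: 158.1 km
Bravo 38.533°N, 150.935°W: 35.7 km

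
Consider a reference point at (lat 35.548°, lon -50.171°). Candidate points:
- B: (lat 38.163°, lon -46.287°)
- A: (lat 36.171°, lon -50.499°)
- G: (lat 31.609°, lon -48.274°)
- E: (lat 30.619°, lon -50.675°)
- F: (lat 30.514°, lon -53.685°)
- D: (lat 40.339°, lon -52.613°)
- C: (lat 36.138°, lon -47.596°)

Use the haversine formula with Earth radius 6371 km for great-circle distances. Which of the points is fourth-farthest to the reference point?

G

Distances from the reference point ((lat 35.548°, lon -50.171°)):
F: 648.4 km
D: 574.1 km
E: 550.1 km
G: 471.9 km
B: 451.5 km
C: 241.2 km
A: 75.3 km
The fourth-farthest is G at 471.9 km.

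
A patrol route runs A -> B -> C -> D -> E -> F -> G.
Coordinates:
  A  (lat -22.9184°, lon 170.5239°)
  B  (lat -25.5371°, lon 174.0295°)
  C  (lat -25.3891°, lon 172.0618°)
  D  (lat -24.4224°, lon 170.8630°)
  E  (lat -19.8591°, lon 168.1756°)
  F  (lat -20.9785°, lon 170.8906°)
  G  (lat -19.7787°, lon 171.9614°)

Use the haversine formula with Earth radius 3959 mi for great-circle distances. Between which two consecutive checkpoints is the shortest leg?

Leg distances:
A→B: 285.5 mi
B→C: 123.2 mi
C→D: 100.5 mi
D→E: 359.1 mi
E→F: 192.1 mi
F→G: 108.1 mi
The shortest leg is C–D at 100.5 mi.

C–D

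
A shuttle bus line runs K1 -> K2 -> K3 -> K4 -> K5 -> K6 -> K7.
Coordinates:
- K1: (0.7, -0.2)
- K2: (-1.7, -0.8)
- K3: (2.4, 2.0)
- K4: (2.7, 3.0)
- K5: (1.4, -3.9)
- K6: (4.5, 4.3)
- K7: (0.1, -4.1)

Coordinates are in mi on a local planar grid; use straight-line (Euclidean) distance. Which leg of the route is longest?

K6–K7

Leg distances:
K1→K2: 2.5 mi
K2→K3: 5.0 mi
K3→K4: 1.0 mi
K4→K5: 7.0 mi
K5→K6: 8.8 mi
K6→K7: 9.5 mi
The longest leg is K6–K7 at 9.5 mi.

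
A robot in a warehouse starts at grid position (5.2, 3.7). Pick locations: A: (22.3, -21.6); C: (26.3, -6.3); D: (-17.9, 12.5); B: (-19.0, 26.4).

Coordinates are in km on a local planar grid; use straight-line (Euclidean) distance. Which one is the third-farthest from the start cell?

D

Distance to each, sorted:
B: 33.2 km
A: 30.5 km
D: 24.7 km
C: 23.3 km
The third-farthest is D at 24.7 km.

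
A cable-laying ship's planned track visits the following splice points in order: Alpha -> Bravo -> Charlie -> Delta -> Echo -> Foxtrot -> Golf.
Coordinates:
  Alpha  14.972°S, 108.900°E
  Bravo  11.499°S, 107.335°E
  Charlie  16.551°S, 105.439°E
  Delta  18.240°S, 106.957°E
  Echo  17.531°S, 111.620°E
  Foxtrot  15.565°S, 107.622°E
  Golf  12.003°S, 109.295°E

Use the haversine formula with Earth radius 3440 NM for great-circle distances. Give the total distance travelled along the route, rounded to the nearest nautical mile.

1448 NM

Leg distances:
Alpha→Bravo: 227.7 NM  (cumulative 227.7 NM)
Bravo→Charlie: 322.8 NM  (cumulative 550.5 NM)
Charlie→Delta: 133.6 NM  (cumulative 684.1 NM)
Delta→Echo: 269.8 NM  (cumulative 953.9 NM)
Echo→Foxtrot: 258.6 NM  (cumulative 1212.5 NM)
Foxtrot→Golf: 235.1 NM  (cumulative 1447.5 NM)
Total route length ≈ 1448 NM.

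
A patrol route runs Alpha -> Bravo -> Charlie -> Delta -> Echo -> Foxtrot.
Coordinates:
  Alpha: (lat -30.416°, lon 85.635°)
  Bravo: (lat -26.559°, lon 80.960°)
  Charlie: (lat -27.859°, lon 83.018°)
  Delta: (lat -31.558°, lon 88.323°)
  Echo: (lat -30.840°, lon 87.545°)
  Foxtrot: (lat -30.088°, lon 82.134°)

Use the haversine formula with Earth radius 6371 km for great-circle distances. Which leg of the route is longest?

Charlie–Delta

Leg distances:
Alpha→Bravo: 626.5 km
Bravo→Charlie: 249.6 km
Charlie→Delta: 656.9 km
Delta→Echo: 108.9 km
Echo→Foxtrot: 525.3 km
The longest leg is Charlie–Delta at 656.9 km.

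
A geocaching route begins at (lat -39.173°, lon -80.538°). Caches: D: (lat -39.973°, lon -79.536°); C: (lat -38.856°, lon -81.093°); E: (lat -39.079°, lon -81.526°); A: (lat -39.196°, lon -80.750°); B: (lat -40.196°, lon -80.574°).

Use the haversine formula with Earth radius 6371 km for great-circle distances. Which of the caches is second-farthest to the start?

B

Distances from the start ((lat -39.173°, lon -80.538°)):
D: 123.6 km
B: 113.8 km
E: 85.9 km
C: 59.5 km
A: 18.5 km
The second-farthest is B at 113.8 km.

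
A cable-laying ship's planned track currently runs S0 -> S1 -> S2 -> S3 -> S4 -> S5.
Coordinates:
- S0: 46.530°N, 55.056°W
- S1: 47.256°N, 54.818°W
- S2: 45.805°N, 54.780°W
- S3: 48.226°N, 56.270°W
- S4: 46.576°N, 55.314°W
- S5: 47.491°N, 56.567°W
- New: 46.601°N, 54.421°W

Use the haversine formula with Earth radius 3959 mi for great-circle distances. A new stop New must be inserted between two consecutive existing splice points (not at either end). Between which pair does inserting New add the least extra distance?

Added distance for inserting New between each consecutive pair:
S0–S1: 28.1 mi
S1–S2: 6.3 mi
S2–S3: 17.9 mi
S3–S4: 61.7 mi
S4–S5: 74.2 mi
Smallest added distance is 6.3 mi, inserting between S1 and S2.

between S1 and S2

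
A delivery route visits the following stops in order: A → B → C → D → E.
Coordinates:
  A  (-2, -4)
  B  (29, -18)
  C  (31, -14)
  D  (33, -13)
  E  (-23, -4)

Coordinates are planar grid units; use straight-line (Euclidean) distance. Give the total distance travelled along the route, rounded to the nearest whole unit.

97

Leg distances:
A→B: 34.0  (cumulative 34.0)
B→C: 4.5  (cumulative 38.5)
C→D: 2.2  (cumulative 40.7)
D→E: 56.7  (cumulative 97.4)
Total route length ≈ 97.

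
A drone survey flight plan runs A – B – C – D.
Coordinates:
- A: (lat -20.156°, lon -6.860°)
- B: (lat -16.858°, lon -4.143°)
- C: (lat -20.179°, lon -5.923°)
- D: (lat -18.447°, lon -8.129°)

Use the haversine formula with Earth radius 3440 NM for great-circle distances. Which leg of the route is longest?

A–B

Leg distances:
A→B: 251.3 NM
B→C: 223.7 NM
C→D: 162.6 NM
The longest leg is A–B at 251.3 NM.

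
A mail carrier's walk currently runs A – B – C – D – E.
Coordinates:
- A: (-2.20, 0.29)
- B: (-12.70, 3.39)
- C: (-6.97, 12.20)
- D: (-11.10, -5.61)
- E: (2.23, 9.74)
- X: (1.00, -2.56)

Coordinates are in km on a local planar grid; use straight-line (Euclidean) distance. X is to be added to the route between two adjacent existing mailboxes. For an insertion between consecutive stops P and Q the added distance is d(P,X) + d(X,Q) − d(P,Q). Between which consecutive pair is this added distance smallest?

Added distance for inserting X between each consecutive pair:
A–B: 8.3 km
B–C: 21.2 km
C–D: 11.0 km
D–E: 4.5 km
Smallest added distance is 4.5 km, inserting between D and E.

between D and E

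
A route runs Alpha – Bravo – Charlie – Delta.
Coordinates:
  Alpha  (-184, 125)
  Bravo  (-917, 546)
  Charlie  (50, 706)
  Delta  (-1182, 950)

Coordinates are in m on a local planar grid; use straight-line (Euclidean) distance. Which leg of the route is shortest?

Alpha–Bravo

Leg distances:
Alpha→Bravo: 845.3 m
Bravo→Charlie: 980.1 m
Charlie→Delta: 1255.9 m
The shortest leg is Alpha–Bravo at 845.3 m.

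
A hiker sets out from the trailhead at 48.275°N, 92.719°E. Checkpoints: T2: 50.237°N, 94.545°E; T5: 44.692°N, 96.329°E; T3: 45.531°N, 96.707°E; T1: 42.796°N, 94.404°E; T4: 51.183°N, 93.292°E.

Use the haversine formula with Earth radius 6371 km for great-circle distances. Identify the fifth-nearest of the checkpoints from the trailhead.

Distance to each, sorted:
T2: 255.2 km
T4: 326.0 km
T3: 429.9 km
T5: 484.8 km
T1: 623.2 km
The fifth-nearest is T1 at 623.2 km.

T1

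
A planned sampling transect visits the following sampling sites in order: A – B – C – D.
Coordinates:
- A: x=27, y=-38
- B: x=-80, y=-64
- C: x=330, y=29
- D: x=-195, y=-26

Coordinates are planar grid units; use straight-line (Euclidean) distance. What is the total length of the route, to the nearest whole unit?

Leg distances:
A→B: 110.1  (cumulative 110.1)
B→C: 420.4  (cumulative 530.5)
C→D: 527.9  (cumulative 1058.4)
Total route length ≈ 1058.

1058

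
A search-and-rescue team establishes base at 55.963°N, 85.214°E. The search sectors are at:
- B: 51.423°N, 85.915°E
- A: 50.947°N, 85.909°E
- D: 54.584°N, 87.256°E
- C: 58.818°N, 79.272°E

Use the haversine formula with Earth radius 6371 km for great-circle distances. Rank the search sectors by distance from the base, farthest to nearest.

Distance from the base at 55.963°N, 85.214°E to each:
A 50.947°N, 85.909°E: 559.6 km
B 51.423°N, 85.915°E: 506.9 km
C 58.818°N, 79.272°E: 476.7 km
D 54.584°N, 87.256°E: 200.6 km

A, B, C, D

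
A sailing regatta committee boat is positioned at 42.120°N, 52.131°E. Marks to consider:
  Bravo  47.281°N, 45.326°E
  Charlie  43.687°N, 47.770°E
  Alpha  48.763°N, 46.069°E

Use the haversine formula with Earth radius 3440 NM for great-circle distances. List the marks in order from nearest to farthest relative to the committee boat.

Distance from the committee boat at 42.120°N, 52.131°E to each:
Charlie 43.687°N, 47.770°E: 213.6 NM
Bravo 47.281°N, 45.326°E: 424.4 NM
Alpha 48.763°N, 46.069°E: 473.2 NM

Charlie, Bravo, Alpha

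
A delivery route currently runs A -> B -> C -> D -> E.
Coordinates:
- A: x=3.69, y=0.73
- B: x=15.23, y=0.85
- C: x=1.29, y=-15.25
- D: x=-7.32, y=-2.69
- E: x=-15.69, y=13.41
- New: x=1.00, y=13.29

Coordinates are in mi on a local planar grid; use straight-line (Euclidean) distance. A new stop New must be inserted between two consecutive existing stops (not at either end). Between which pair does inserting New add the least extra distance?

Added distance for inserting New between each consecutive pair:
A–B: 20.2 mi
B–C: 26.1 mi
C–D: 31.3 mi
D–E: 16.6 mi
Smallest added distance is 16.6 mi, inserting between D and E.

between D and E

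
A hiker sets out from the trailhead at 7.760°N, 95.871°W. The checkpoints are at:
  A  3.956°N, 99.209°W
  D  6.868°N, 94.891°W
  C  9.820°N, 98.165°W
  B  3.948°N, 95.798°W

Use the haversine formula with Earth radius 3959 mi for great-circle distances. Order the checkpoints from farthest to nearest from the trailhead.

A, B, C, D

Distances from the trailhead:
A 3.956°N, 99.209°W: 348.9 mi
B 3.948°N, 95.798°W: 263.4 mi
C 9.820°N, 98.165°W: 211.7 mi
D 6.868°N, 94.891°W: 91.2 mi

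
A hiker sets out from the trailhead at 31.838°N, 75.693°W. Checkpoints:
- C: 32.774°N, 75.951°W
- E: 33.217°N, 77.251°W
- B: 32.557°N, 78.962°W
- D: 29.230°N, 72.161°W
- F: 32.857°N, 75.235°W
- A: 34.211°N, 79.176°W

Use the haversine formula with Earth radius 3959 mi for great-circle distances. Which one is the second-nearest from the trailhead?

Distances from the trailhead (31.838°N, 75.693°W):
C: 66.4 mi
F: 75.3 mi
E: 131.6 mi
B: 197.5 mi
A: 260.0 mi
D: 276.8 mi
The second-nearest is F at 75.3 mi.

F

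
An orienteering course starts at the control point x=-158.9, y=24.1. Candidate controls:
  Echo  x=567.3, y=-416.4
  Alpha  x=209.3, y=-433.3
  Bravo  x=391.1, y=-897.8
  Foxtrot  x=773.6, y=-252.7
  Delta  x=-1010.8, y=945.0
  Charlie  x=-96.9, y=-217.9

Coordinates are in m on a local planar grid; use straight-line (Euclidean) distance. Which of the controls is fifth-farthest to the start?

Distances from the start (x=-158.9, y=24.1):
Delta: 1254.5 m
Bravo: 1073.5 m
Foxtrot: 972.7 m
Echo: 849.4 m
Alpha: 587.2 m
Charlie: 249.8 m
The fifth-farthest is Alpha at 587.2 m.

Alpha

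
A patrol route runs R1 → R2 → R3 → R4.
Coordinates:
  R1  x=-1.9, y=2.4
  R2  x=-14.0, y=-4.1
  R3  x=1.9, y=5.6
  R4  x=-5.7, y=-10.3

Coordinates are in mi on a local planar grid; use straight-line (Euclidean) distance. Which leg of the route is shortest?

R1–R2

Leg distances:
R1→R2: 13.7 mi
R2→R3: 18.6 mi
R3→R4: 17.6 mi
The shortest leg is R1–R2 at 13.7 mi.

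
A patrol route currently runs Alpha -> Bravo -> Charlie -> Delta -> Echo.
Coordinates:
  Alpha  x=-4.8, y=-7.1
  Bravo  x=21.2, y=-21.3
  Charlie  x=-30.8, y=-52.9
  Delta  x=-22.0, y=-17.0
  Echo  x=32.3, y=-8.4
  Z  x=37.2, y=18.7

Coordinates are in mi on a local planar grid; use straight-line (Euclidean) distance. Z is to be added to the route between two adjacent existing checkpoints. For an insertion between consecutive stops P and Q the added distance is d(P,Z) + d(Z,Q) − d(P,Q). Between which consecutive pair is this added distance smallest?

Added distance for inserting Z between each consecutive pair:
Alpha–Bravo: 62.7 mi
Bravo–Charlie: 81.0 mi
Charlie–Delta: 130.9 mi
Delta–Echo: 41.7 mi
Smallest added distance is 41.7 mi, inserting between Delta and Echo.

between Delta and Echo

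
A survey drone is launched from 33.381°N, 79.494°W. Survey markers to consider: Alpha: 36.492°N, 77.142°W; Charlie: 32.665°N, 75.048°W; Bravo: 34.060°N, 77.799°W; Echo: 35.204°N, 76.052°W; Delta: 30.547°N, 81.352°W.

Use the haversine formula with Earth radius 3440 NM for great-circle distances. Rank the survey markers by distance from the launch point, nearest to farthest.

Computing each great-circle distance from 33.381°N, 79.494°W:
Bravo 34.060°N, 77.799°W: 93.9 NM
Delta 30.547°N, 81.352°W: 194.7 NM
Echo 35.204°N, 76.052°W: 202.8 NM
Alpha 36.492°N, 77.142°W: 219.7 NM
Charlie 32.665°N, 75.048°W: 227.9 NM

Bravo, Delta, Echo, Alpha, Charlie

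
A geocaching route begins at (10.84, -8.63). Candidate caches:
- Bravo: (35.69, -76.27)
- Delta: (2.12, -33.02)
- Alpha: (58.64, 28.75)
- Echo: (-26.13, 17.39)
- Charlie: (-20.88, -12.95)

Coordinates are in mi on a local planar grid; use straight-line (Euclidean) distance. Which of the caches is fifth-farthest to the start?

Delta

Distances from the start ((10.84, -8.63)):
Bravo: 72.1 mi
Alpha: 60.7 mi
Echo: 45.2 mi
Charlie: 32.0 mi
Delta: 25.9 mi
The fifth-farthest is Delta at 25.9 mi.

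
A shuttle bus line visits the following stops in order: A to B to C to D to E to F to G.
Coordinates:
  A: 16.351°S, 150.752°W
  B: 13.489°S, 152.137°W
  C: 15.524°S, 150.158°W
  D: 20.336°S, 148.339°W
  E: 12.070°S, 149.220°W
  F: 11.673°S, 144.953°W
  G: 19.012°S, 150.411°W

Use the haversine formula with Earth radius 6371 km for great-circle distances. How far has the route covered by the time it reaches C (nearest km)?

662 km

Leg distances:
A→B: 351.3 km  (cumulative 351.3 km)
B→C: 310.8 km  (cumulative 662.1 km)
Cumulative distance at C ≈ 662 km.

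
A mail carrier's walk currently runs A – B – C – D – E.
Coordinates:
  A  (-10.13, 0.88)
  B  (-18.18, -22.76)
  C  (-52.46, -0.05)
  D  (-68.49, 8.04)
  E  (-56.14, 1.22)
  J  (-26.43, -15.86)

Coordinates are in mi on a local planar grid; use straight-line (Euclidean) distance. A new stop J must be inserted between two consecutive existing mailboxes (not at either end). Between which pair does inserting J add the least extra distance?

between B and C

Added distance for inserting J between each consecutive pair:
A–B: 9.1 mi
B–C: 0.1 mi
C–D: 60.9 mi
D–E: 68.5 mi
Smallest added distance is 0.1 mi, inserting between B and C.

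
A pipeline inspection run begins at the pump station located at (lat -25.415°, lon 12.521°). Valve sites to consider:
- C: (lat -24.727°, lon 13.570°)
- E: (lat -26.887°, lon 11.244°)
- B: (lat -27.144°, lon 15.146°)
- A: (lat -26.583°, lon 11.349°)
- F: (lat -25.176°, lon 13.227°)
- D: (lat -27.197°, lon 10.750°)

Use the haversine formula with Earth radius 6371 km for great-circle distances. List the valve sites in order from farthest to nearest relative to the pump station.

B, D, E, A, C, F

Computing each great-circle distance from (lat -25.415°, lon 12.521°):
B (lat -27.144°, lon 15.146°): 324.7 km
D (lat -27.197°, lon 10.750°): 265.4 km
E (lat -26.887°, lon 11.244°): 207.4 km
A (lat -26.583°, lon 11.349°): 174.9 km
C (lat -24.727°, lon 13.570°): 130.4 km
F (lat -25.176°, lon 13.227°): 75.8 km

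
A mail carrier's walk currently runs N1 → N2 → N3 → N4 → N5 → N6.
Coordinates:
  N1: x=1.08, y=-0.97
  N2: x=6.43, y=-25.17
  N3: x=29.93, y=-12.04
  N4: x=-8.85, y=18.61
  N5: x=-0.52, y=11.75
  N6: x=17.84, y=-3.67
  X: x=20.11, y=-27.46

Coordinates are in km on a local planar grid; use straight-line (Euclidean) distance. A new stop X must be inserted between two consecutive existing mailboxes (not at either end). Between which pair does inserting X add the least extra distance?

between N2 and N3

Added distance for inserting X between each consecutive pair:
N1–N2: 21.7 km
N2–N3: 5.2 km
N3–N4: 23.3 km
N4–N5: 87.9 km
N5–N6: 44.2 km
Smallest added distance is 5.2 km, inserting between N2 and N3.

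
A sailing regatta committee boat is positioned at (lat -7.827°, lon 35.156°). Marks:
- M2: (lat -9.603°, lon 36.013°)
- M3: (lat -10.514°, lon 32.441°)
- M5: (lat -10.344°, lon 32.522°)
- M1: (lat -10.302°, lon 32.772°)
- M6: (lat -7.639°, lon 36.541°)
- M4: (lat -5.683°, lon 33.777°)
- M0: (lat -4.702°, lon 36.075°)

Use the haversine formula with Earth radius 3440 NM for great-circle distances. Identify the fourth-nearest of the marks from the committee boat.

Distance to each, sorted:
M6: 83.2 NM
M2: 118.1 NM
M4: 152.7 NM
M0: 195.5 NM
M1: 205.1 NM
M5: 217.3 NM
M3: 227.9 NM
The fourth-nearest is M0 at 195.5 NM.

M0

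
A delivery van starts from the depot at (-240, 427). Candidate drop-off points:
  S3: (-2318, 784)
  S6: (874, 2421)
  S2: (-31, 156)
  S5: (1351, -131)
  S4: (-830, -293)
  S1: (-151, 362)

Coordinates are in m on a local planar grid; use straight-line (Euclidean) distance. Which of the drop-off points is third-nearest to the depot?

Distances from the depot ((-240, 427)):
S1: 110.2 m
S2: 342.2 m
S4: 930.9 m
S5: 1686.0 m
S3: 2108.4 m
S6: 2284.1 m
The third-nearest is S4 at 930.9 m.

S4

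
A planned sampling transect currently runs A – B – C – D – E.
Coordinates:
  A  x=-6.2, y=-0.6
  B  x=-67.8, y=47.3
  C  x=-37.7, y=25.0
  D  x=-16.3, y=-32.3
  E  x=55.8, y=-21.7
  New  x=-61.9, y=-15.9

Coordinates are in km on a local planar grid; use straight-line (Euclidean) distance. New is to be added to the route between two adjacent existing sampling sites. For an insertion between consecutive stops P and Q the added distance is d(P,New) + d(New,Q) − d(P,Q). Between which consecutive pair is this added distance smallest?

between C and D

Added distance for inserting New between each consecutive pair:
A–B: 43.2 km
B–C: 73.5 km
C–D: 34.8 km
D–E: 93.4 km
Smallest added distance is 34.8 km, inserting between C and D.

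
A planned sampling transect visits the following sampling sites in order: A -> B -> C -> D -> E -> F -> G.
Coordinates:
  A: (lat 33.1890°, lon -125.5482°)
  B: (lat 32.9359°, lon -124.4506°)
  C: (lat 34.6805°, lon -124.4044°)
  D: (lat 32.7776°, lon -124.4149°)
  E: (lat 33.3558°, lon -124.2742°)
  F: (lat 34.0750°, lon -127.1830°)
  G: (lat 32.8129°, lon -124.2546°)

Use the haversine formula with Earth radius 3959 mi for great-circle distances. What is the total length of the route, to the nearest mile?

723 mi

Leg distances:
A→B: 65.9 mi  (cumulative 65.9 mi)
B→C: 120.6 mi  (cumulative 186.5 mi)
C→D: 131.5 mi  (cumulative 318.0 mi)
D→E: 40.8 mi  (cumulative 358.8 mi)
E→F: 174.4 mi  (cumulative 533.2 mi)
F→G: 190.0 mi  (cumulative 723.2 mi)
Total route length ≈ 723 mi.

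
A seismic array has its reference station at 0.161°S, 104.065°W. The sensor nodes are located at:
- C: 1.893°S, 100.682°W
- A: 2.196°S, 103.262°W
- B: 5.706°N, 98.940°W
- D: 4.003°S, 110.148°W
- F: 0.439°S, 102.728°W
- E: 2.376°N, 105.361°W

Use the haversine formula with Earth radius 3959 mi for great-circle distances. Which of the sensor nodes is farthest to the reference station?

Distances from the reference station (0.161°S, 104.065°W):
B: 537.9 mi
D: 496.8 mi
C: 262.6 mi
E: 196.8 mi
A: 151.2 mi
F: 94.4 mi
The farthest is B at 537.9 mi.

B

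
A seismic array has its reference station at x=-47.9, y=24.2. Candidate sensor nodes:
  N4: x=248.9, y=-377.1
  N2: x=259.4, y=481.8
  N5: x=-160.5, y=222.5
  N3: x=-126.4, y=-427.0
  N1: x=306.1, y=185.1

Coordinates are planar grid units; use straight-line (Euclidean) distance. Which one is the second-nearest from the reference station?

Distance to each, sorted:
N5: 228.0
N1: 388.9
N3: 458.0
N4: 499.1
N2: 551.2
The second-nearest is N1 at 388.9.

N1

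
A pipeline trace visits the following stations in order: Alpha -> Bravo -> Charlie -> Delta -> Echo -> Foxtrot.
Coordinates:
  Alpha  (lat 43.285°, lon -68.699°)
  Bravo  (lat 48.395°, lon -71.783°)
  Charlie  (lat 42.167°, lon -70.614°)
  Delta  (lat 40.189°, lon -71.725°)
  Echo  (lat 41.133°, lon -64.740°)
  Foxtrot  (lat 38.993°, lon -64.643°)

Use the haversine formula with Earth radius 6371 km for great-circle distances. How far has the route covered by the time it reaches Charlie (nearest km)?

Leg distances:
Alpha→Bravo: 616.3 km  (cumulative 616.3 km)
Bravo→Charlie: 698.5 km  (cumulative 1314.8 km)
Cumulative distance at Charlie ≈ 1315 km.

1315 km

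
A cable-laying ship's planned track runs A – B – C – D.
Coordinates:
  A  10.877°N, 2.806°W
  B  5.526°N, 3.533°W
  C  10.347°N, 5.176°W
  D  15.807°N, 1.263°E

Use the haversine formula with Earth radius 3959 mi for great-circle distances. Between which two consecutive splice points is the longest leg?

Leg distances:
A→B: 373.1 mi
B→C: 351.6 mi
C→D: 574.4 mi
The longest leg is C–D at 574.4 mi.

C–D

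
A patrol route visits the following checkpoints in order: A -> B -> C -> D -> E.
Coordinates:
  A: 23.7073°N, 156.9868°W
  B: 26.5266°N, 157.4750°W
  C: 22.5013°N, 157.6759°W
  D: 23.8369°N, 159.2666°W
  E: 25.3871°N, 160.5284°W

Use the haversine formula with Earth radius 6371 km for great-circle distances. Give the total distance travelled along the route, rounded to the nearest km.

Leg distances:
A→B: 317.3 km  (cumulative 317.3 km)
B→C: 448.1 km  (cumulative 765.4 km)
C→D: 220.2 km  (cumulative 985.6 km)
D→E: 214.4 km  (cumulative 1200.0 km)
Total route length ≈ 1200 km.

1200 km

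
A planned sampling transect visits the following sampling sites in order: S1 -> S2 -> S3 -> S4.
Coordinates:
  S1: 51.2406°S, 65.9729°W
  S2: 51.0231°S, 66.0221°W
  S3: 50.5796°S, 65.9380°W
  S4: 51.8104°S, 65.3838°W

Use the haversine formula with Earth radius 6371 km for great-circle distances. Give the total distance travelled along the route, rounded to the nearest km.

216 km

Leg distances:
S1→S2: 24.4 km  (cumulative 24.4 km)
S2→S3: 49.7 km  (cumulative 74.1 km)
S3→S4: 142.2 km  (cumulative 216.3 km)
Total route length ≈ 216 km.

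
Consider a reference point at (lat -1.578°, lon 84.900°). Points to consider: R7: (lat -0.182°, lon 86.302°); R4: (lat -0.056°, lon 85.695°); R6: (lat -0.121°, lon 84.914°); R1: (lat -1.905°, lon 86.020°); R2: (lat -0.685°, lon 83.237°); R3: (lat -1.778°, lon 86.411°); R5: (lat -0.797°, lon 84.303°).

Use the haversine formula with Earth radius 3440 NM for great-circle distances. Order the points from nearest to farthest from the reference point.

R5, R1, R6, R3, R4, R2, R7

Distance from the reference point at (lat -1.578°, lon 84.900°) to each:
R5 (lat -0.797°, lon 84.303°): 59.0 NM
R1 (lat -1.905°, lon 86.020°): 70.0 NM
R6 (lat -0.121°, lon 84.914°): 87.5 NM
R3 (lat -1.778°, lon 86.411°): 91.5 NM
R4 (lat -0.056°, lon 85.695°): 103.1 NM
R2 (lat -0.685°, lon 83.237°): 113.3 NM
R7 (lat -0.182°, lon 86.302°): 118.8 NM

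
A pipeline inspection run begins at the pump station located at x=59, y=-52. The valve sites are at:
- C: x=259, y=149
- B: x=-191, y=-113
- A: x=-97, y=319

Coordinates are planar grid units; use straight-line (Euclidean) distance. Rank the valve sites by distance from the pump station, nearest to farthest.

Computing each straight-line distance from x=59, y=-52:
B x=-191, y=-113: 257.3
C x=259, y=149: 283.6
A x=-97, y=319: 402.5

B, C, A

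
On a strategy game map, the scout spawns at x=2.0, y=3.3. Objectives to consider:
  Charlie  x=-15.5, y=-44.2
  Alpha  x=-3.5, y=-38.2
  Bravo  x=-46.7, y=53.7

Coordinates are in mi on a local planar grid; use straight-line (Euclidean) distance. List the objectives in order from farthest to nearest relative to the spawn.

Distances from the spawn:
Bravo x=-46.7, y=53.7: 70.1 mi
Charlie x=-15.5, y=-44.2: 50.6 mi
Alpha x=-3.5, y=-38.2: 41.9 mi

Bravo, Charlie, Alpha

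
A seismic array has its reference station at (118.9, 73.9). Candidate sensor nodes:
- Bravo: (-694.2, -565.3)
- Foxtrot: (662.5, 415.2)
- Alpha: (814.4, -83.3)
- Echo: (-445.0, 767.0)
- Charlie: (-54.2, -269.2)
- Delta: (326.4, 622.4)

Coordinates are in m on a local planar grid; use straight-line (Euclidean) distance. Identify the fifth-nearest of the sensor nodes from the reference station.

Echo

Distance to each, sorted:
Charlie: 384.3 m
Delta: 586.4 m
Foxtrot: 641.9 m
Alpha: 713.0 m
Echo: 893.5 m
Bravo: 1034.3 m
The fifth-nearest is Echo at 893.5 m.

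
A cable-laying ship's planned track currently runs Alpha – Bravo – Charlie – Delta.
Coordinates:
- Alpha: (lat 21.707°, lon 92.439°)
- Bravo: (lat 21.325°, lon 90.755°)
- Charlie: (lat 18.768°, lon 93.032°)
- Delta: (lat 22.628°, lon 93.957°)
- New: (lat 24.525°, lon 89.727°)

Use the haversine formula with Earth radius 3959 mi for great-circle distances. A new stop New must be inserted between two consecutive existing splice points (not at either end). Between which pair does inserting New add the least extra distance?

Added distance for inserting New between each consecutive pair:
Alpha–Bravo: 379.2 mi
Bravo–Charlie: 451.1 mi
Charlie–Delta: 475.7 mi
Smallest added distance is 379.2 mi, inserting between Alpha and Bravo.

between Alpha and Bravo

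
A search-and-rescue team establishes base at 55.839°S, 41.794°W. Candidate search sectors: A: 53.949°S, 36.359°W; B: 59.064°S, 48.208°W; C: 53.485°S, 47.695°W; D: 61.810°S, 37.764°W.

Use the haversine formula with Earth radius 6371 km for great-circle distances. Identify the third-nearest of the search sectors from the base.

B

Distances from the base (55.839°S, 41.794°W):
A: 406.0 km
C: 460.8 km
B: 524.8 km
D: 703.0 km
The third-nearest is B at 524.8 km.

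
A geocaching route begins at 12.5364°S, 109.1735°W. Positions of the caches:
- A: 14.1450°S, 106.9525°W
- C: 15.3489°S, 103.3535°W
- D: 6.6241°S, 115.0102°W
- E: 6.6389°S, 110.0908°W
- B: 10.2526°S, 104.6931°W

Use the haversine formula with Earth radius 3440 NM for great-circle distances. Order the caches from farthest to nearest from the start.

D, C, E, B, A

Computing each great-circle distance from 12.5364°S, 109.1735°W:
D 6.6241°S, 115.0102°W: 495.3 NM
C 15.3489°S, 103.3535°W: 378.8 NM
E 6.6389°S, 110.0908°W: 358.2 NM
B 10.2526°S, 104.6931°W: 297.2 NM
A 14.1450°S, 106.9525°W: 161.7 NM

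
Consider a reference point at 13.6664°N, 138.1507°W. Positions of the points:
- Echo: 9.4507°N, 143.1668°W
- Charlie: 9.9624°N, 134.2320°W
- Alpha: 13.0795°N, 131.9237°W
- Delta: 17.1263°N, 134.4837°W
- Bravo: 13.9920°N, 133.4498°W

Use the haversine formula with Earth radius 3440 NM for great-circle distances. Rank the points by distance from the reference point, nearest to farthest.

Bravo, Delta, Charlie, Alpha, Echo

Distances from the reference point:
Bravo 13.9920°N, 133.4498°W: 274.7 NM
Delta 17.1263°N, 134.4837°W: 297.0 NM
Charlie 9.9624°N, 134.2320°W: 320.1 NM
Alpha 13.0795°N, 131.9237°W: 365.4 NM
Echo 9.4507°N, 143.1668°W: 388.7 NM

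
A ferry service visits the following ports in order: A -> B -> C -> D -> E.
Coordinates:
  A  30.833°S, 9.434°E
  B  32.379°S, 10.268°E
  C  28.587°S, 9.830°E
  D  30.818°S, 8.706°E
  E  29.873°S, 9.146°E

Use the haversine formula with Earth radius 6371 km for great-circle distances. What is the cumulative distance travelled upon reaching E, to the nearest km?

997 km

Leg distances:
A→B: 189.2 km  (cumulative 189.2 km)
B→C: 423.7 km  (cumulative 612.9 km)
C→D: 270.8 km  (cumulative 883.7 km)
D→E: 113.2 km  (cumulative 996.9 km)
Cumulative distance at E ≈ 997 km.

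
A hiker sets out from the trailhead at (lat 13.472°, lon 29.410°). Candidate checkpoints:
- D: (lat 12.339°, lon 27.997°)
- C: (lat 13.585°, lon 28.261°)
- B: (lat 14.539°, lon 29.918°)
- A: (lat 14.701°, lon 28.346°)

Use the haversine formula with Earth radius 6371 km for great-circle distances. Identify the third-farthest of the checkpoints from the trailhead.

B

Distance to each, sorted:
D: 198.3 km
A: 178.4 km
B: 130.7 km
C: 124.9 km
The third-farthest is B at 130.7 km.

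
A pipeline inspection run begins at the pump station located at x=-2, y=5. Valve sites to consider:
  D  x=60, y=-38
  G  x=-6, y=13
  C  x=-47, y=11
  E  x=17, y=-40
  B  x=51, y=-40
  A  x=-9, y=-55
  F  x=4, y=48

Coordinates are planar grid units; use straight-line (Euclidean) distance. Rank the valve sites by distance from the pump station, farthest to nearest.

D, B, A, E, C, F, G

Distance from the pump station at x=-2, y=5 to each:
D x=60, y=-38: 75.5
B x=51, y=-40: 69.5
A x=-9, y=-55: 60.4
E x=17, y=-40: 48.8
C x=-47, y=11: 45.4
F x=4, y=48: 43.4
G x=-6, y=13: 8.9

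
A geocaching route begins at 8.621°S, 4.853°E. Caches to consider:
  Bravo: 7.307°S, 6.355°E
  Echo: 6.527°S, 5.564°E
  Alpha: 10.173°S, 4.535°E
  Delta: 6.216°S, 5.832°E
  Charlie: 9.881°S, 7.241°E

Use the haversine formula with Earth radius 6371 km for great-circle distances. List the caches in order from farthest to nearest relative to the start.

Charlie, Delta, Echo, Bravo, Alpha

Computing each great-circle distance from 8.621°S, 4.853°E:
Charlie 9.881°S, 7.241°E: 297.2 km
Delta 6.216°S, 5.832°E: 288.4 km
Echo 6.527°S, 5.564°E: 245.7 km
Bravo 7.307°S, 6.355°E: 220.7 km
Alpha 10.173°S, 4.535°E: 176.1 km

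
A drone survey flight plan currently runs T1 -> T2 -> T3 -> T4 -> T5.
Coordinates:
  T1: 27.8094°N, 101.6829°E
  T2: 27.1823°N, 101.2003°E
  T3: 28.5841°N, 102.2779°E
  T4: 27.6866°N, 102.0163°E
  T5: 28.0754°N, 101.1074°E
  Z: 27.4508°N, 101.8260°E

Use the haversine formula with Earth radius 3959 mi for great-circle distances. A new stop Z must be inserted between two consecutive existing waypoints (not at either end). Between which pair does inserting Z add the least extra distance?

Added distance for inserting Z between each consecutive pair:
T1–T2: 16.5 mi
T2–T3: 8.6 mi
T3–T4: 39.0 mi
T4–T5: 20.0 mi
Smallest added distance is 8.6 mi, inserting between T2 and T3.

between T2 and T3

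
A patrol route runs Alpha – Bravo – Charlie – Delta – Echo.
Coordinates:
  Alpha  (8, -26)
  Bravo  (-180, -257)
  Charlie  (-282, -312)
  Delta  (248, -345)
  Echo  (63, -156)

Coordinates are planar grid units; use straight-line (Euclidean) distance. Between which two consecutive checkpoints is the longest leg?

Leg distances:
Alpha→Bravo: 297.8
Bravo→Charlie: 115.9
Charlie→Delta: 531.0
Delta→Echo: 264.5
The longest leg is Charlie–Delta at 531.0.

Charlie–Delta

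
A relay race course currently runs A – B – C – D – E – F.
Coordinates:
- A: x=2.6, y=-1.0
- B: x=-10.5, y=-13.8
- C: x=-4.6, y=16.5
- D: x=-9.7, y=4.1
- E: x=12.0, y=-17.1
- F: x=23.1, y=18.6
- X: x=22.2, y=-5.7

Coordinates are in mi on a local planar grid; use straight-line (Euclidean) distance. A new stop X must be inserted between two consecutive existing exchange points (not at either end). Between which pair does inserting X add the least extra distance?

between E and F

Added distance for inserting X between each consecutive pair:
A–B: 35.5 mi
B–C: 37.6 mi
C–D: 54.8 mi
D–E: 18.3 mi
E–F: 2.2 mi
Smallest added distance is 2.2 mi, inserting between E and F.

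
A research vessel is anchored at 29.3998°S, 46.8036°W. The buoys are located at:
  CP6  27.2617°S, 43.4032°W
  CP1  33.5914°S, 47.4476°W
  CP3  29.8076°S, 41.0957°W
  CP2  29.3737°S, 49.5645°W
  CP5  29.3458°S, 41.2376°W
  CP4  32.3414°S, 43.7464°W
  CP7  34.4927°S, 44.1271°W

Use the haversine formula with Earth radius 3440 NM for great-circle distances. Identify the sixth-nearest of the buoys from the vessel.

Distances from the vessel (29.3998°S, 46.8036°W):
CP2: 144.4 NM
CP6: 220.8 NM
CP4: 236.6 NM
CP1: 253.8 NM
CP5: 291.2 NM
CP3: 298.9 NM
CP7: 334.8 NM
The sixth-nearest is CP3 at 298.9 NM.

CP3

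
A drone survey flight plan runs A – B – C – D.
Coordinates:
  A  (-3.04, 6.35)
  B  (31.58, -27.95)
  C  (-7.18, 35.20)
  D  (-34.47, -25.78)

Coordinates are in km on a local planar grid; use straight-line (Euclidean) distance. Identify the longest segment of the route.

Leg distances:
A→B: 48.7 km
B→C: 74.1 km
C→D: 66.8 km
The longest leg is B–C at 74.1 km.

B–C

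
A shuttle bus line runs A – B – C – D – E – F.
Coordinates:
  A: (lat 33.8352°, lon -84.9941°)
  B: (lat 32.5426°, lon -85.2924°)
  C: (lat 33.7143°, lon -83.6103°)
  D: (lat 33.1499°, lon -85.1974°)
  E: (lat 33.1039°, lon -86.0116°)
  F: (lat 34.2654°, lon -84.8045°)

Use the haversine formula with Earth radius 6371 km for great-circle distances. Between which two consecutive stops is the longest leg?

Leg distances:
A→B: 146.4 km
B→C: 203.7 km
C→D: 160.1 km
D→E: 76.0 km
E→F: 170.7 km
The longest leg is B–C at 203.7 km.

B–C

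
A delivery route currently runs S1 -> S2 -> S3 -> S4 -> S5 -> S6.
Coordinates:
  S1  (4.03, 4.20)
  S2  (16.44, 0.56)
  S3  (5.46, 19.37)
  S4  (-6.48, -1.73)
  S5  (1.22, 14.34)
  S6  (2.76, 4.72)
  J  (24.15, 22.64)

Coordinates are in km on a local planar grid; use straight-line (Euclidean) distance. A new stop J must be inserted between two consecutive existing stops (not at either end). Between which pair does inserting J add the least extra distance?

between S2 and S3

Added distance for inserting J between each consecutive pair:
S1–S2: 37.7 km
S2–S3: 20.6 km
S3–S4: 33.9 km
S4–S5: 45.7 km
S5–S6: 42.5 km
Smallest added distance is 20.6 km, inserting between S2 and S3.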